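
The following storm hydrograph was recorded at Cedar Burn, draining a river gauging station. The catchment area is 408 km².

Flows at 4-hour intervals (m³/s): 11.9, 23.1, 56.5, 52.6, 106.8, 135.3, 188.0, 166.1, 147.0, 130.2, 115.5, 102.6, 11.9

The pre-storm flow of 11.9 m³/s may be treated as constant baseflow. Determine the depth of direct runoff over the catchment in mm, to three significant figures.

d ≈ 38.6 mm

Direct runoff: 0.0, 11.2, 44.6, 40.7, 94.9, 123.4, 176.1, 154.2, 135.1, 118.3, 103.6, 90.7, 0.0 m³/s; ΣQ_DR = 1093 m³/s.
V = ΣQ_DR · Δt = 1093 × 14400 s = 1.574 × 10^7 m³.
Over A = 408 km², depth = V / A = 38.6 mm.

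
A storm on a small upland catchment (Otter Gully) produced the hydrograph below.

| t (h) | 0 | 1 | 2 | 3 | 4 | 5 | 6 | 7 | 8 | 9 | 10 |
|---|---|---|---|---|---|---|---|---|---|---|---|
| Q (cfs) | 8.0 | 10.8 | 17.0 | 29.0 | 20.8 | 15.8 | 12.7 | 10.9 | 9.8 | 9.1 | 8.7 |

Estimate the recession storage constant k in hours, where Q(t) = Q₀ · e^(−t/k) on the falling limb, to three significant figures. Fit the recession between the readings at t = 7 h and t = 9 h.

On the falling limb, Q drops from 10.9 to 9.1 cfs between t = 7 h and t = 9 h (Δt = 2 h).
k = −Δt / ln(Q₂/Q₁) = −2 / ln(9.1/10.9) = 11.1 h.

k ≈ 11.1 h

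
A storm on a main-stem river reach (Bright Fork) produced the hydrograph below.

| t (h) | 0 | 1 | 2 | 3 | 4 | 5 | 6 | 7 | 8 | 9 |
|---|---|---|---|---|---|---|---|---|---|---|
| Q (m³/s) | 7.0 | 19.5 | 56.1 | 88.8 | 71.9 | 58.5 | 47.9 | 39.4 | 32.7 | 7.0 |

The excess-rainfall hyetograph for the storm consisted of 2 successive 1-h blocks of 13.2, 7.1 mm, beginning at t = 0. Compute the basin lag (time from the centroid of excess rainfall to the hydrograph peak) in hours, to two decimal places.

t_L ≈ 2.15 h

Centroid of excess rainfall: t_c = Σ P_i·t̄_i / ΣP_i = 0.8498 h (block centres at 0.5, 1.5 h).
Hydrograph peak occurs at t = 3 h, so basin lag t_L = 3 − 0.8498 = 2.15 h.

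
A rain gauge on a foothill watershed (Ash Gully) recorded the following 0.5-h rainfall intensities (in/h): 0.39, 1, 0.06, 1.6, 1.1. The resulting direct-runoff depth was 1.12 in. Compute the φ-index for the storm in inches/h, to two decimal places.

Only the 3 blocks with intensity above φ contribute runoff: 1, 1.6, 1.1 in/h.
Σ(I−φ)·Δt = d  ⇒  (1+1.6+1.1 − 3φ)·0.5 = 1.12
φ = (3.700 − 1.12/0.5) / 3 = 0.49 in/h.

φ ≈ 0.49 in/h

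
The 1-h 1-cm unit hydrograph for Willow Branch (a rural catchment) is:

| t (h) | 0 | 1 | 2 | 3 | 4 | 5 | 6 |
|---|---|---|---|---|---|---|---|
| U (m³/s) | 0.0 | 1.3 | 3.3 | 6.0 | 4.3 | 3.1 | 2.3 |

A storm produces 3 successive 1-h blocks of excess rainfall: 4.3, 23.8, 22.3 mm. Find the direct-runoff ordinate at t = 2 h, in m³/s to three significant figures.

Q ≈ 4.51 m³/s

By discrete convolution, Q_j = Σ (P_i / 10 mm) · U_{j−i}.
At t = 2 h (j=2): Q = (4.3/10)·3.3 + (23.8/10)·1.3 + (22.3/10)·0.0 = 4.51 m³/s.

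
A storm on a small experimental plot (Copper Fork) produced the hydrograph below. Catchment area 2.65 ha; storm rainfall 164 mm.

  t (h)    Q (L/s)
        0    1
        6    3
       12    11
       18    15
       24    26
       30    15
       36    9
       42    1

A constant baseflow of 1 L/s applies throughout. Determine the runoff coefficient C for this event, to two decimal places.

ΣQ_DR = 73.00 L/s; V = ΣQ_DR·Δt = 1.577 × 10^6 L.
Runoff depth d = V / A = 59.50 mm.
C = d / P = 59.50 / 164 = 0.36.

C ≈ 0.36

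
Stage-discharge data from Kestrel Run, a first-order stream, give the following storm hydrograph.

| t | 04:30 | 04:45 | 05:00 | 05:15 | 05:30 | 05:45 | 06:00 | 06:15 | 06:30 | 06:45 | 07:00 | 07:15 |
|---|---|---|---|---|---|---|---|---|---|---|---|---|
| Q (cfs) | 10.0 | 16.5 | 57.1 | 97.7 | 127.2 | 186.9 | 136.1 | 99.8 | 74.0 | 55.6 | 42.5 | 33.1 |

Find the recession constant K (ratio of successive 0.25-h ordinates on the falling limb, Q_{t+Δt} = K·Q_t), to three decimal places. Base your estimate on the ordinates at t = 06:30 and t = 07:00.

K ≈ 0.758

Using the recession-limb readings at t = 06:30 and t = 07:00: Q falls from 74.0 to 42.5 cfs over 2 intervals.
K = (Q₂/Q₁)^(1/2) = (42.5/74.0)^(1/2) = 0.758.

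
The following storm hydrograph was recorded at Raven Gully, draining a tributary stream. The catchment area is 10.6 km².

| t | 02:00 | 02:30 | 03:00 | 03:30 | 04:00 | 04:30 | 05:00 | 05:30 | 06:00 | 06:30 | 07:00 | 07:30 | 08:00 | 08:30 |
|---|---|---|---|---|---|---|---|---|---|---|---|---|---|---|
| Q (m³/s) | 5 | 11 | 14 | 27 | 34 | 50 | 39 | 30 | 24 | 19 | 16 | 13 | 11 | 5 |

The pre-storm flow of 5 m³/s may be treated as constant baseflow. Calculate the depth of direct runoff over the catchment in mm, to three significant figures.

Direct runoff: 0.0, 6.0, 9.0, 22.0, 29.0, 45.0, 34.0, 25.0, 19.0, 14.0, 11.0, 8.0, 6.0, 0.0 m³/s; ΣQ_DR = 228.0 m³/s.
V = ΣQ_DR · Δt = 228.0 × 1800 s = 4.104 × 10^5 m³.
Over A = 10.6 km², depth = V / A = 38.7 mm.

d ≈ 38.7 mm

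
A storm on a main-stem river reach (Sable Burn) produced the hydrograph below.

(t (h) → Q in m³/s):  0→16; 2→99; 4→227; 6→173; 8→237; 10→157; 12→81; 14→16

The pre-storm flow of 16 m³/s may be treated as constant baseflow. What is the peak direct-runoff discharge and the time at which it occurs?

Subtracting baseflow gives direct-runoff ordinates: 0.0, 83.0, 211.0, 157.0, 221.0, 141.0, 65.0, 0.0 m³/s.
The maximum is 221.0 m³/s, occurring at the reading for t = 8 h.

Q_p = 221.0 m³/s at t = 8 h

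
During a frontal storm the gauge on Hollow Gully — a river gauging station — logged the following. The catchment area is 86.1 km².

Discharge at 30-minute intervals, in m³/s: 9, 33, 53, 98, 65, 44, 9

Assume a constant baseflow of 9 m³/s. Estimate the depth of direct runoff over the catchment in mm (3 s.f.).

Direct runoff: 0.0, 24.0, 44.0, 89.0, 56.0, 35.0, 0.0 m³/s; ΣQ_DR = 248.0 m³/s.
V = ΣQ_DR · Δt = 248.0 × 1800 s = 4.464 × 10^5 m³.
Over A = 86.1 km², depth = V / A = 5.18 mm.

d ≈ 5.18 mm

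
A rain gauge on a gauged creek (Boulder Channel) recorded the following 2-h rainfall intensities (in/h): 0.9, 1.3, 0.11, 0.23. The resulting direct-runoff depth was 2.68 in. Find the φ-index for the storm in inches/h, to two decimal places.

φ ≈ 0.43 in/h

Only the 2 blocks with intensity above φ contribute runoff: 0.9, 1.3 in/h.
Σ(I−φ)·Δt = d  ⇒  (0.9+1.3 − 2φ)·2 = 2.68
φ = (2.200 − 2.68/2) / 2 = 0.43 in/h.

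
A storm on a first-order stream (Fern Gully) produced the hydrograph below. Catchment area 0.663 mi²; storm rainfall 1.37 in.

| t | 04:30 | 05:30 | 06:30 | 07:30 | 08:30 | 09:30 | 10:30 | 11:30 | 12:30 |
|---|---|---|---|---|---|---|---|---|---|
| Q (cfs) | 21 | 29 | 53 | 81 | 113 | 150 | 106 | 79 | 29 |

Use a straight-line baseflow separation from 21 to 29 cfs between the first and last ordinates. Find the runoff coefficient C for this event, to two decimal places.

C ≈ 0.74

ΣQ_DR = 436.0 cfs; V = ΣQ_DR·Δt = 1.570 × 10^6 ft³.
Runoff depth d = V / A = 1.019 in.
C = d / P = 1.019 / 1.37 = 0.74.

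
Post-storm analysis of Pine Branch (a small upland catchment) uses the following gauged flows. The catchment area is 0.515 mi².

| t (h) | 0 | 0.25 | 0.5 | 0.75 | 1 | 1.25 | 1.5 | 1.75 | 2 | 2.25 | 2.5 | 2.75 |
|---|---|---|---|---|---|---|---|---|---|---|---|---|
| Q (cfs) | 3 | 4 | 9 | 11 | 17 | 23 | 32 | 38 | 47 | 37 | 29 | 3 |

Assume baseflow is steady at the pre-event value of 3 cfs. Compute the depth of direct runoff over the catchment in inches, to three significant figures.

Direct runoff: 0.0, 1.0, 6.0, 8.0, 14.0, 20.0, 29.0, 35.0, 44.0, 34.0, 26.0, 0.0 cfs; ΣQ_DR = 217.0 cfs.
V = ΣQ_DR · Δt = 217.0 × 900 s = 1.953 × 10^5 ft³.
Over A = 0.515 mi², depth = V / A = 0.163 in.

d ≈ 0.163 in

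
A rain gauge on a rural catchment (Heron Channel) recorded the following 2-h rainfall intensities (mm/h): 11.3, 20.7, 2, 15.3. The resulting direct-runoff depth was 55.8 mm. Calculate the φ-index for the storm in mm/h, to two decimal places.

φ ≈ 6.47 mm/h

Only the 3 blocks with intensity above φ contribute runoff: 11.3, 20.7, 15.3 mm/h.
Σ(I−φ)·Δt = d  ⇒  (11.3+20.7+15.3 − 3φ)·2 = 55.8
φ = (47.30 − 55.8/2) / 3 = 6.47 mm/h.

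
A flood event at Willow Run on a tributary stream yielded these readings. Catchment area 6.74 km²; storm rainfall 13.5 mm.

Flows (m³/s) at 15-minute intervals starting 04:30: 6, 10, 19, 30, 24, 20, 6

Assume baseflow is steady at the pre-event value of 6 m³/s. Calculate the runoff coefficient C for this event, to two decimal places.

C ≈ 0.72

ΣQ_DR = 73.00 m³/s; V = ΣQ_DR·Δt = 65700 m³.
Runoff depth d = V / A = 9.748 mm.
C = d / P = 9.748 / 13.5 = 0.72.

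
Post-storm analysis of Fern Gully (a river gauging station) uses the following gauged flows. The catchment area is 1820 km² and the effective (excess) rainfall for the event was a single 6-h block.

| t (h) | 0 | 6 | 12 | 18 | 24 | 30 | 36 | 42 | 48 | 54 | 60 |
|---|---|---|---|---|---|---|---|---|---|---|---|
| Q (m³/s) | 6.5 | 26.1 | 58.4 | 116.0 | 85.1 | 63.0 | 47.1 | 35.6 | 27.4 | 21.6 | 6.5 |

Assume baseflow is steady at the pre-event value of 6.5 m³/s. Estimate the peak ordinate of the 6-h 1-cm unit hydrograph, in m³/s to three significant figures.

Direct runoff: 0.0, 19.6, 51.9, 109.5, 78.6, 56.5, 40.6, 29.1, 20.9, 15.1, 0.0 m³/s; ΣQ_DR = 421.8 m³/s, peak = 109.5 m³/s.
Runoff depth d = ΣQ_DR·Δt / A = 421.8 × 21600 / (1820 km²) = 5.006 mm.
The 1-cm UH is the DRH scaled by (10 mm)/d, so U_p = 109.5 × 10/5.006 = 219 m³/s.

U_p ≈ 219 m³/s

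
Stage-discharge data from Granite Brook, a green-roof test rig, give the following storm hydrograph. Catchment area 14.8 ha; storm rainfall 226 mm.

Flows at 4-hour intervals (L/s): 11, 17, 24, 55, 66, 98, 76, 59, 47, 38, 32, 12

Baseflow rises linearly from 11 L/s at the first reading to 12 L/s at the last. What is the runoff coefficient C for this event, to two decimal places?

C ≈ 0.17

ΣQ_DR = 397.0 L/s; V = ΣQ_DR·Δt = 5.717 × 10^6 L.
Runoff depth d = V / A = 38.63 mm.
C = d / P = 38.63 / 226 = 0.17.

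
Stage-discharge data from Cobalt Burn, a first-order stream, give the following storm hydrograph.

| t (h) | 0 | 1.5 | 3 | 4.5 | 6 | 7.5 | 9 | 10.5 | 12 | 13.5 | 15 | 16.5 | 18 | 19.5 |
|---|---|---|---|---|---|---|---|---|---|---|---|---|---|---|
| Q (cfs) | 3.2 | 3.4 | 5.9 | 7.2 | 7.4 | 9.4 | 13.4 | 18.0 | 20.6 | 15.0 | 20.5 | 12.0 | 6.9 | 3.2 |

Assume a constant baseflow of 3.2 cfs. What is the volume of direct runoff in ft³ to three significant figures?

V ≈ 5.47 × 10^5 ft³

Direct-runoff ordinates (Q − Q_b): 0.0, 0.2, 2.7, 4.0, 4.2, 6.2, 10.2, 14.8, 17.4, 11.8, 17.3, 8.8, 3.7, 0.0 cfs.
ΣQ_DR = 101.3 cfs.
With Δt = 1.5 h = 5400 s, V = ΣQ_DR · Δt = 101.3 × 5400 = 5.47 × 10^5 ft³.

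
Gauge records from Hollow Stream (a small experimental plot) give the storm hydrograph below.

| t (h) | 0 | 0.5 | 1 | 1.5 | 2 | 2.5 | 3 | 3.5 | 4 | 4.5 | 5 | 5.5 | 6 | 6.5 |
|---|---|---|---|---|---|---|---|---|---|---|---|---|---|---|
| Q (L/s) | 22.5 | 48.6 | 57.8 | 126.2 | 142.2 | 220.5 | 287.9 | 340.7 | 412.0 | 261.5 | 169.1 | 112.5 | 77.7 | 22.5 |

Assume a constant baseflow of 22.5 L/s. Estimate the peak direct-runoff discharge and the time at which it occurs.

Subtracting baseflow gives direct-runoff ordinates: 0.0, 26.1, 35.3, 103.7, 119.7, 198.0, 265.4, 318.2, 389.5, 239.0, 146.6, 90.0, 55.2, 0.0 L/s.
The maximum is 389.5 L/s, occurring at the reading for t = 4 h.

Q_p = 389.5 L/s at t = 4 h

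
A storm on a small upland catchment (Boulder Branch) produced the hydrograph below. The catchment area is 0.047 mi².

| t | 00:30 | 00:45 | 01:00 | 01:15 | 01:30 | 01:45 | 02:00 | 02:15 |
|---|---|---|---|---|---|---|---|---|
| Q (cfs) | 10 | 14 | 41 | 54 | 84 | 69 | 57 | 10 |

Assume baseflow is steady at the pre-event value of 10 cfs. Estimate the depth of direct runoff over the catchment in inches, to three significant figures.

d ≈ 2.13 in

Direct runoff: 0.0, 4.0, 31.0, 44.0, 74.0, 59.0, 47.0, 0.0 cfs; ΣQ_DR = 259.0 cfs.
V = ΣQ_DR · Δt = 259.0 × 900 s = 2.331 × 10^5 ft³.
Over A = 0.047 mi², depth = V / A = 2.13 in.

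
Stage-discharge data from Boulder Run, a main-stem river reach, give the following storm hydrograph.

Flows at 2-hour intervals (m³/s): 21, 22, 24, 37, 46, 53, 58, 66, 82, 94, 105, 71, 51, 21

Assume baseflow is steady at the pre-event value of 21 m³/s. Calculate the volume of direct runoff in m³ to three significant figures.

V ≈ 3.29 × 10^6 m³

Direct-runoff ordinates (Q − Q_b): 0.0, 1.0, 3.0, 16.0, 25.0, 32.0, 37.0, 45.0, 61.0, 73.0, 84.0, 50.0, 30.0, 0.0 m³/s.
ΣQ_DR = 457.0 m³/s.
With Δt = 2 h = 7200 s, V = ΣQ_DR · Δt = 457.0 × 7200 = 3.29 × 10^6 m³.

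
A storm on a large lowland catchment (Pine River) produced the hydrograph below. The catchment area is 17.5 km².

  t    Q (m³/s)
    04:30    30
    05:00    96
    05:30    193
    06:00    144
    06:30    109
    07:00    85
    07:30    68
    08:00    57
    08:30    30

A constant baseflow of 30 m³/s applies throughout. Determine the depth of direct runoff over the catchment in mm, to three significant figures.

Direct runoff: 0.0, 66.0, 163.0, 114.0, 79.0, 55.0, 38.0, 27.0, 0.0 m³/s; ΣQ_DR = 542.0 m³/s.
V = ΣQ_DR · Δt = 542.0 × 1800 s = 9.756 × 10^5 m³.
Over A = 17.5 km², depth = V / A = 55.7 mm.

d ≈ 55.7 mm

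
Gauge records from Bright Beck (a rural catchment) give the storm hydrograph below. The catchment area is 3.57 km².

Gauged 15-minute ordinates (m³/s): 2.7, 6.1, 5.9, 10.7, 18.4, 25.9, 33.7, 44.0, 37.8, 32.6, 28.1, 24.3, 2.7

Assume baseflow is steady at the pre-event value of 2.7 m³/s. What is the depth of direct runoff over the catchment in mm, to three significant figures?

Direct runoff: 0.0, 3.4, 3.2, 8.0, 15.7, 23.2, 31.0, 41.3, 35.1, 29.9, 25.4, 21.6, 0.0 m³/s; ΣQ_DR = 237.8 m³/s.
V = ΣQ_DR · Δt = 237.8 × 900 s = 2.140 × 10^5 m³.
Over A = 3.57 km², depth = V / A = 59.9 mm.

d ≈ 59.9 mm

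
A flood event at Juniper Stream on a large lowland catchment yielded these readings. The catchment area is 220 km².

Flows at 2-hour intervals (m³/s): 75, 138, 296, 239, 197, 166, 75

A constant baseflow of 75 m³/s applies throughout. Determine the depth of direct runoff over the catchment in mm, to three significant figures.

d ≈ 21.6 mm

Direct runoff: 0.0, 63.0, 221.0, 164.0, 122.0, 91.0, 0.0 m³/s; ΣQ_DR = 661.0 m³/s.
V = ΣQ_DR · Δt = 661.0 × 7200 s = 4.759 × 10^6 m³.
Over A = 220 km², depth = V / A = 21.6 mm.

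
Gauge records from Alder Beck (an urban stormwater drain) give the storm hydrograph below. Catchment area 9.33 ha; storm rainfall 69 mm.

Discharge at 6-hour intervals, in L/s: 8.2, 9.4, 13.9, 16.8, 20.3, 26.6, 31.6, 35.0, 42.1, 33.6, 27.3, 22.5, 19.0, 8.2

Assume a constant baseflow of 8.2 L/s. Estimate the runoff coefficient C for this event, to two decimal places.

ΣQ_DR = 199.7 L/s; V = ΣQ_DR·Δt = 4.314 × 10^6 L.
Runoff depth d = V / A = 46.23 mm.
C = d / P = 46.23 / 69 = 0.67.

C ≈ 0.67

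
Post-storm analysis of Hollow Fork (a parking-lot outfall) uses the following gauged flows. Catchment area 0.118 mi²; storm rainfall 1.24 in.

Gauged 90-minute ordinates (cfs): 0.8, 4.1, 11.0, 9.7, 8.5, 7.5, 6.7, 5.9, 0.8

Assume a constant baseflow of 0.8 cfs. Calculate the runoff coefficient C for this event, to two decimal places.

C ≈ 0.76

ΣQ_DR = 47.80 cfs; V = ΣQ_DR·Δt = 2.581 × 10^5 ft³.
Runoff depth d = V / A = 0.9416 in.
C = d / P = 0.9416 / 1.24 = 0.76.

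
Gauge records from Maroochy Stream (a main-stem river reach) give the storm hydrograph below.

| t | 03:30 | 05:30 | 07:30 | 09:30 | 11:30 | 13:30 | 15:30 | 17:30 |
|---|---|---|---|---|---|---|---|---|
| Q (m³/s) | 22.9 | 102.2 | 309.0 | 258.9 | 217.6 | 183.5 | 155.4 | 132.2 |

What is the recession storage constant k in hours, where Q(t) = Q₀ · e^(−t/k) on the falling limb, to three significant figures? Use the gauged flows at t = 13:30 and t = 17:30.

On the falling limb, Q drops from 183.5 to 132.2 m³/s between t = 13:30 and t = 17:30 (Δt = 4 h).
k = −Δt / ln(Q₂/Q₁) = −4 / ln(132.2/183.5) = 12.2 h.

k ≈ 12.2 h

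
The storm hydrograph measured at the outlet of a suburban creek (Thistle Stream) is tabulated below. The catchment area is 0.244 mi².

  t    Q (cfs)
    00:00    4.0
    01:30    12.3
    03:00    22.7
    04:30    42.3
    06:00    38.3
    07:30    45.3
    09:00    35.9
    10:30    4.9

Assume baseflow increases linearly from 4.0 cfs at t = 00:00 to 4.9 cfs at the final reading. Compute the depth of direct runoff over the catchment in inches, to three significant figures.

Direct runoff: 0.00, 8.17, 18.44, 37.91, 33.79, 40.66, 31.13, 0.00 cfs; ΣQ_DR = 170.1 cfs.
V = ΣQ_DR · Δt = 170.1 × 5400 s = 9.185 × 10^5 ft³.
Over A = 0.244 mi², depth = V / A = 1.62 in.

d ≈ 1.62 in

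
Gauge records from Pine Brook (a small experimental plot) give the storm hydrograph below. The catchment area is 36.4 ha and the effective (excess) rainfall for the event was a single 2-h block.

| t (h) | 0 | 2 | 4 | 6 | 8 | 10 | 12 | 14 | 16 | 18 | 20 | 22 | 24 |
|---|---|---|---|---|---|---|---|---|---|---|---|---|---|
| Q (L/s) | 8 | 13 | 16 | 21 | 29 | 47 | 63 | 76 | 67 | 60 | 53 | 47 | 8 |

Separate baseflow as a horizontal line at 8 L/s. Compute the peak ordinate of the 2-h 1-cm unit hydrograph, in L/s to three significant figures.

Direct runoff: 0.0, 5.0, 8.0, 13.0, 21.0, 39.0, 55.0, 68.0, 59.0, 52.0, 45.0, 39.0, 0.0 L/s; ΣQ_DR = 404.0 L/s, peak = 68.0 L/s.
Runoff depth d = ΣQ_DR·Δt / A = 404.0 × 7200 / (36.4 ha) = 7.991 mm.
The 1-cm UH is the DRH scaled by (10 mm)/d, so U_p = 68.0 × 10/7.991 = 85.1 L/s.

U_p ≈ 85.1 L/s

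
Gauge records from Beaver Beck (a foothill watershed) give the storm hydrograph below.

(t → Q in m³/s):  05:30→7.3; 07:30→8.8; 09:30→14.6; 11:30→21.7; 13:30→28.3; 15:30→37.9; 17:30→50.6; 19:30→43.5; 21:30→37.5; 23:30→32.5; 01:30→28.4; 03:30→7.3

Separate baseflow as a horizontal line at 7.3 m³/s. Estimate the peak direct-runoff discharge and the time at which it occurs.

Subtracting baseflow gives direct-runoff ordinates: 0.0, 1.5, 7.3, 14.4, 21.0, 30.6, 43.3, 36.2, 30.2, 25.2, 21.1, 0.0 m³/s.
The maximum is 43.3 m³/s, occurring at the reading for t = 17:30.

Q_p = 43.3 m³/s at t = 17:30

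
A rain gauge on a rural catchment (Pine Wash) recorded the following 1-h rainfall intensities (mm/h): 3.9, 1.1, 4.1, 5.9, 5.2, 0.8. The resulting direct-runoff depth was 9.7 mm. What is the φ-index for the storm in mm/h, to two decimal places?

φ ≈ 2.35 mm/h

Only the 4 blocks with intensity above φ contribute runoff: 3.9, 4.1, 5.9, 5.2 mm/h.
Σ(I−φ)·Δt = d  ⇒  (3.9+4.1+5.9+5.2 − 4φ)·1 = 9.7
φ = (19.10 − 9.7/1) / 4 = 2.35 mm/h.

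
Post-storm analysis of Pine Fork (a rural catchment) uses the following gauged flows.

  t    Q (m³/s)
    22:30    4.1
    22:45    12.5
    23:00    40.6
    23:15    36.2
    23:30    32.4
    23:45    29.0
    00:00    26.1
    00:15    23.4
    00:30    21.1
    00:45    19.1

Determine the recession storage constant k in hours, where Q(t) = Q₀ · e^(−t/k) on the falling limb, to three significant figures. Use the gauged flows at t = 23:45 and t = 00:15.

k ≈ 2.33 h

On the falling limb, Q drops from 29.0 to 23.4 m³/s between t = 23:45 and t = 00:15 (Δt = 0.5 h).
k = −Δt / ln(Q₂/Q₁) = −0.5 / ln(23.4/29.0) = 2.33 h.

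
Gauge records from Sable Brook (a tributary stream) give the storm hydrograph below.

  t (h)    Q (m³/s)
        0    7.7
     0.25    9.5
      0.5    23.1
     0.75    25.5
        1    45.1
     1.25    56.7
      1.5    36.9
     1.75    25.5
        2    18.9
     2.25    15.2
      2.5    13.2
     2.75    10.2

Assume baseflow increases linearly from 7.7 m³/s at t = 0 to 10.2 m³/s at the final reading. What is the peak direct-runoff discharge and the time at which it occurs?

Q_p = 47.86 m³/s at t = 1.25 h

Subtracting baseflow gives direct-runoff ordinates: 0.00, 1.57, 14.95, 17.12, 36.49, 47.86, 27.84, 16.21, 9.38, 5.45, 3.23, 0.00 m³/s.
The maximum is 47.86 m³/s, occurring at the reading for t = 1.25 h.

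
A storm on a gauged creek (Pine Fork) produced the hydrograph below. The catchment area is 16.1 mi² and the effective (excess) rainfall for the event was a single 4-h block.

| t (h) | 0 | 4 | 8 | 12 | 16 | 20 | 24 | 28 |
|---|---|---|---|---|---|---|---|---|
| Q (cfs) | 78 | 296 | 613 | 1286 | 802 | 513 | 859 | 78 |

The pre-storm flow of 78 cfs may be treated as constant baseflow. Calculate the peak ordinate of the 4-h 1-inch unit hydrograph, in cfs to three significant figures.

Direct runoff: 0.0, 218.0, 535.0, 1208.0, 724.0, 435.0, 781.0, 0.0 cfs; ΣQ_DR = 3901 cfs, peak = 1208.0 cfs.
Runoff depth d = ΣQ_DR·Δt / A = 3901 × 14400 / (16.1 mi²) = 1.502 in.
The 1-inch UH is the DRH scaled by (1 in)/d, so U_p = 1208.0 × 1/1.502 = 804 cfs.

U_p ≈ 804 cfs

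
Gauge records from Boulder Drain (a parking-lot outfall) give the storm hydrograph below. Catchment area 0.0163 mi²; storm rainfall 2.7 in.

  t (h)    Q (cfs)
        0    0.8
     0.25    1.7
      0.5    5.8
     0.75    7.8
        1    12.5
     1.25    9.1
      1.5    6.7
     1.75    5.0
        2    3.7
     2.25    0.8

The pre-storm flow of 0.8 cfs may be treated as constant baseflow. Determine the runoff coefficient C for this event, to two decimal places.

ΣQ_DR = 45.90 cfs; V = ΣQ_DR·Δt = 41310 ft³.
Runoff depth d = V / A = 1.091 in.
C = d / P = 1.091 / 2.7 = 0.40.

C ≈ 0.40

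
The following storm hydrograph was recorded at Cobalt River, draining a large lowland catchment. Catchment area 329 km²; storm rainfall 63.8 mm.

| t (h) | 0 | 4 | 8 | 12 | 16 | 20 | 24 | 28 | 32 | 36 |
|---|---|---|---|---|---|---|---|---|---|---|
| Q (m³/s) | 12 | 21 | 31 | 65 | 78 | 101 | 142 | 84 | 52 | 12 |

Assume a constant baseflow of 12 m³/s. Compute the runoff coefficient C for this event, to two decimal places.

ΣQ_DR = 478.0 m³/s; V = ΣQ_DR·Δt = 6.883 × 10^6 m³.
Runoff depth d = V / A = 20.92 mm.
C = d / P = 20.92 / 63.8 = 0.33.

C ≈ 0.33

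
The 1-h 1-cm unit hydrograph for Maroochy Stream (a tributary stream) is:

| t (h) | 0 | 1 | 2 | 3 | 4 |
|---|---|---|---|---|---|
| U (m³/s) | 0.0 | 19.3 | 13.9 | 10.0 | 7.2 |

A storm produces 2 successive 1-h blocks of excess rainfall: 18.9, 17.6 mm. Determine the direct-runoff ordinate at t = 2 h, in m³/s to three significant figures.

Q ≈ 60.2 m³/s

By discrete convolution, Q_j = Σ (P_i / 10 mm) · U_{j−i}.
At t = 2 h (j=2): Q = (18.9/10)·13.9 + (17.6/10)·19.3 = 60.2 m³/s.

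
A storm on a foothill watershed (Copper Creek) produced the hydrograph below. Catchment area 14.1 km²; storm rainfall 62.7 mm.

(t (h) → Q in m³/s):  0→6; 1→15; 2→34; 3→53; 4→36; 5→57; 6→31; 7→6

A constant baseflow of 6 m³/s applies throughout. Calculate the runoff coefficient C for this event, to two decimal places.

C ≈ 0.77

ΣQ_DR = 190.0 m³/s; V = ΣQ_DR·Δt = 6.840 × 10^5 m³.
Runoff depth d = V / A = 48.51 mm.
C = d / P = 48.51 / 62.7 = 0.77.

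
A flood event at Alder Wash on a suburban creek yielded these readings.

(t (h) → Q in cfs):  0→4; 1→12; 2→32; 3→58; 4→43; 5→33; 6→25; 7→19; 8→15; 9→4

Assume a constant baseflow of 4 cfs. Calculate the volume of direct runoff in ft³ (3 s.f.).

Direct-runoff ordinates (Q − Q_b): 0.0, 8.0, 28.0, 54.0, 39.0, 29.0, 21.0, 15.0, 11.0, 0.0 cfs.
ΣQ_DR = 205.0 cfs.
With Δt = 1 h = 3600 s, V = ΣQ_DR · Δt = 205.0 × 3600 = 7.38 × 10^5 ft³.

V ≈ 7.38 × 10^5 ft³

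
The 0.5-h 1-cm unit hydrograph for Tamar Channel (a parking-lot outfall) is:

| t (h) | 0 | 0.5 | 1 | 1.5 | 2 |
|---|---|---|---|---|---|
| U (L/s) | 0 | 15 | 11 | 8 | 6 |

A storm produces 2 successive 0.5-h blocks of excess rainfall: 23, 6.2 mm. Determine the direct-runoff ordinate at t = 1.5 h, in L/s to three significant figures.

Q ≈ 25.2 L/s

By discrete convolution, Q_j = Σ (P_i / 10 mm) · U_{j−i}.
At t = 1.5 h (j=3): Q = (23/10)·8 + (6.2/10)·11 = 25.2 L/s.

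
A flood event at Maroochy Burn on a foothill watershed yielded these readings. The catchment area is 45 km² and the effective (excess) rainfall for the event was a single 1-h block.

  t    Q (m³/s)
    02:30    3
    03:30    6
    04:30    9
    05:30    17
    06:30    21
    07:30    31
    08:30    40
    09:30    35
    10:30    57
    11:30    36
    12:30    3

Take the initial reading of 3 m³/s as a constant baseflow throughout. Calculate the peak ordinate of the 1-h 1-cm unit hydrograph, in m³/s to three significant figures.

Direct runoff: 0.0, 3.0, 6.0, 14.0, 18.0, 28.0, 37.0, 32.0, 54.0, 33.0, 0.0 m³/s; ΣQ_DR = 225.0 m³/s, peak = 54.0 m³/s.
Runoff depth d = ΣQ_DR·Δt / A = 225.0 × 3600 / (45 km²) = 18.00 mm.
The 1-cm UH is the DRH scaled by (10 mm)/d, so U_p = 54.0 × 10/18.00 = 30.0 m³/s.

U_p ≈ 30.0 m³/s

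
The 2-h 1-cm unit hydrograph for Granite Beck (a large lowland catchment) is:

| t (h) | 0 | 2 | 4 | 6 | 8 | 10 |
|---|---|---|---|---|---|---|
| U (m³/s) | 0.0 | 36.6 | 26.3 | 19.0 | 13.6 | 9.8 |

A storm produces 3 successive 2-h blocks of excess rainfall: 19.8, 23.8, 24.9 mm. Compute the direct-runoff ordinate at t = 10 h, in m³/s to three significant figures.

Q ≈ 99.1 m³/s

By discrete convolution, Q_j = Σ (P_i / 10 mm) · U_{j−i}.
At t = 10 h (j=5): Q = (19.8/10)·9.8 + (23.8/10)·13.6 + (24.9/10)·19.0 = 99.1 m³/s.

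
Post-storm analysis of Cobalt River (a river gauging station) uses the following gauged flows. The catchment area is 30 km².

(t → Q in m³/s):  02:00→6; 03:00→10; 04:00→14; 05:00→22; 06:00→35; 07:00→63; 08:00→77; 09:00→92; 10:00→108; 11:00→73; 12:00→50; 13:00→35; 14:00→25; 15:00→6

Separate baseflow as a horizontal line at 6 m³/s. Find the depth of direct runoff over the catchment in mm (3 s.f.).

Direct runoff: 0.0, 4.0, 8.0, 16.0, 29.0, 57.0, 71.0, 86.0, 102.0, 67.0, 44.0, 29.0, 19.0, 0.0 m³/s; ΣQ_DR = 532.0 m³/s.
V = ΣQ_DR · Δt = 532.0 × 3600 s = 1.915 × 10^6 m³.
Over A = 30 km², depth = V / A = 63.8 mm.

d ≈ 63.8 mm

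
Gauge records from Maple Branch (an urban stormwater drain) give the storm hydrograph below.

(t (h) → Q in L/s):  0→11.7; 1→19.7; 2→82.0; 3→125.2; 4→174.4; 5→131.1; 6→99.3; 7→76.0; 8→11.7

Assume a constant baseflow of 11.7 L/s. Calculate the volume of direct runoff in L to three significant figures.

V ≈ 2.25 × 10^6 L

Direct-runoff ordinates (Q − Q_b): 0.0, 8.0, 70.3, 113.5, 162.7, 119.4, 87.6, 64.3, 0.0 L/s.
ΣQ_DR = 625.8 L/s.
With Δt = 1 h = 3600 s, V = ΣQ_DR · Δt = 625.8 × 3600 = 2.25 × 10^6 L.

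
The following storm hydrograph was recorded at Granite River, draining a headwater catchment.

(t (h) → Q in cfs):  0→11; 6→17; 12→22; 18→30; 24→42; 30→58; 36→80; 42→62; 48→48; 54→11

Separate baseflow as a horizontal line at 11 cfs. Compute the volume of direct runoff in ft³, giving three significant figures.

Direct-runoff ordinates (Q − Q_b): 0.0, 6.0, 11.0, 19.0, 31.0, 47.0, 69.0, 51.0, 37.0, 0.0 cfs.
ΣQ_DR = 271.0 cfs.
With Δt = 6 h = 21600 s, V = ΣQ_DR · Δt = 271.0 × 21600 = 5.85 × 10^6 ft³.

V ≈ 5.85 × 10^6 ft³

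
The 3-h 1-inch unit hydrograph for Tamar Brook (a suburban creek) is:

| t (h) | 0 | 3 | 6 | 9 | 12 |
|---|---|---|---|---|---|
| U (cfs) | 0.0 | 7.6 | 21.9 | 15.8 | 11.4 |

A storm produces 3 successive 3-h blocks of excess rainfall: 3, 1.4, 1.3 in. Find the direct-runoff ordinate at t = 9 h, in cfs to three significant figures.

Q ≈ 87.9 cfs

By discrete convolution, Q_j = Σ (P_i / 1 in) · U_{j−i}.
At t = 9 h (j=3): Q = (3/1)·15.8 + (1.4/1)·21.9 + (1.3/1)·7.6 = 87.9 cfs.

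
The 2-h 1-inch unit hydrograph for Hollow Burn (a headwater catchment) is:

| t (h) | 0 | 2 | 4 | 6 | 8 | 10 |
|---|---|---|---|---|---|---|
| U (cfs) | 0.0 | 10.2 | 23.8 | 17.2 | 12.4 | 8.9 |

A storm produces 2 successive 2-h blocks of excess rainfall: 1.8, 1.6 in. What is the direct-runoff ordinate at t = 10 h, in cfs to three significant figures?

Q ≈ 35.9 cfs

By discrete convolution, Q_j = Σ (P_i / 1 in) · U_{j−i}.
At t = 10 h (j=5): Q = (1.8/1)·8.9 + (1.6/1)·12.4 = 35.9 cfs.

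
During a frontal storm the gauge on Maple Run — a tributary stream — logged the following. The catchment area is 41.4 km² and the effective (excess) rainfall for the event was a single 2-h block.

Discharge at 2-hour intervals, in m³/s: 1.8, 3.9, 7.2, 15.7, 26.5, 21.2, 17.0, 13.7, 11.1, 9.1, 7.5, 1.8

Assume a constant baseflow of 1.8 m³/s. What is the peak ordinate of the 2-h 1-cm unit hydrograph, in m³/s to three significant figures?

U_p ≈ 12.4 m³/s

Direct runoff: 0.0, 2.1, 5.4, 13.9, 24.7, 19.4, 15.2, 11.9, 9.3, 7.3, 5.7, 0.0 m³/s; ΣQ_DR = 114.9 m³/s, peak = 24.7 m³/s.
Runoff depth d = ΣQ_DR·Δt / A = 114.9 × 7200 / (41.4 km²) = 19.98 mm.
The 1-cm UH is the DRH scaled by (10 mm)/d, so U_p = 24.7 × 10/19.98 = 12.4 m³/s.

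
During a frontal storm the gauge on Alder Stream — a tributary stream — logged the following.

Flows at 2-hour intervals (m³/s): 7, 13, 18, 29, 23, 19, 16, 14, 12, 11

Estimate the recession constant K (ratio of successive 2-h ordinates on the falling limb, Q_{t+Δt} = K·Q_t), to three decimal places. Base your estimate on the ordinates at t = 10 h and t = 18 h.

Using the recession-limb readings at t = 10 h and t = 18 h: Q falls from 19 to 11 m³/s over 4 intervals.
K = (Q₂/Q₁)^(1/4) = (11/19)^(1/4) = 0.872.

K ≈ 0.872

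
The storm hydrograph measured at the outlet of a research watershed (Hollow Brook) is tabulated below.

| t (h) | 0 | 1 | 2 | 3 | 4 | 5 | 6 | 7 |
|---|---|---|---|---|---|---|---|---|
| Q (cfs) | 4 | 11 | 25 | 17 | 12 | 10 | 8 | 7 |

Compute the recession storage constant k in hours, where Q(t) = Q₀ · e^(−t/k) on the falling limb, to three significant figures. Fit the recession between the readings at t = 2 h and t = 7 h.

k ≈ 3.93 h

On the falling limb, Q drops from 25 to 7 cfs between t = 2 h and t = 7 h (Δt = 5 h).
k = −Δt / ln(Q₂/Q₁) = −5 / ln(7/25) = 3.93 h.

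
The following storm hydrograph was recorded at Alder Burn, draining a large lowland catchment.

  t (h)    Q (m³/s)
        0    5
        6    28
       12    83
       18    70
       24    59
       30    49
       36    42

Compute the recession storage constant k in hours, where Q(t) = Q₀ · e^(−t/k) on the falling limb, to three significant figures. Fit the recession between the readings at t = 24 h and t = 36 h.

k ≈ 35.3 h

On the falling limb, Q drops from 59 to 42 m³/s between t = 24 h and t = 36 h (Δt = 12 h).
k = −Δt / ln(Q₂/Q₁) = −12 / ln(42/59) = 35.3 h.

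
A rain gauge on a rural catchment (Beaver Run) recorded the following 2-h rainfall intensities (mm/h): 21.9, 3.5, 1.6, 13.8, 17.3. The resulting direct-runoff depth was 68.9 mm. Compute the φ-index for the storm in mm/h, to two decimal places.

φ ≈ 6.18 mm/h

Only the 3 blocks with intensity above φ contribute runoff: 21.9, 13.8, 17.3 mm/h.
Σ(I−φ)·Δt = d  ⇒  (21.9+13.8+17.3 − 3φ)·2 = 68.9
φ = (53.00 − 68.9/2) / 3 = 6.18 mm/h.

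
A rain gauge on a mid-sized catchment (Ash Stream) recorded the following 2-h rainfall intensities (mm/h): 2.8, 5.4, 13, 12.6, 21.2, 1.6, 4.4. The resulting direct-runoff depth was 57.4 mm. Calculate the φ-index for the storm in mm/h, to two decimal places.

Only the 3 blocks with intensity above φ contribute runoff: 13, 12.6, 21.2 mm/h.
Σ(I−φ)·Δt = d  ⇒  (13+12.6+21.2 − 3φ)·2 = 57.4
φ = (46.80 − 57.4/2) / 3 = 6.03 mm/h.

φ ≈ 6.03 mm/h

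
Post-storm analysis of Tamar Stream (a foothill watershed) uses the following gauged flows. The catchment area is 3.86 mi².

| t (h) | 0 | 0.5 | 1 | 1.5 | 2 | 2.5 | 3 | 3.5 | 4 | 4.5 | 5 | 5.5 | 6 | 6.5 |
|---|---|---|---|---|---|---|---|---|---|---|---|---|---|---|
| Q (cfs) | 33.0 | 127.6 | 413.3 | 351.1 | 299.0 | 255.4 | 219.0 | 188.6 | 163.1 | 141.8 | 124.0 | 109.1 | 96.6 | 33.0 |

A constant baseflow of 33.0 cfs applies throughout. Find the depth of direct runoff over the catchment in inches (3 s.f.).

Direct runoff: 0.0, 94.6, 380.3, 318.1, 266.0, 222.4, 186.0, 155.6, 130.1, 108.8, 91.0, 76.1, 63.6, 0.0 cfs; ΣQ_DR = 2093 cfs.
V = ΣQ_DR · Δt = 2093 × 1800 s = 3.767 × 10^6 ft³.
Over A = 3.86 mi², depth = V / A = 0.420 in.

d ≈ 0.420 in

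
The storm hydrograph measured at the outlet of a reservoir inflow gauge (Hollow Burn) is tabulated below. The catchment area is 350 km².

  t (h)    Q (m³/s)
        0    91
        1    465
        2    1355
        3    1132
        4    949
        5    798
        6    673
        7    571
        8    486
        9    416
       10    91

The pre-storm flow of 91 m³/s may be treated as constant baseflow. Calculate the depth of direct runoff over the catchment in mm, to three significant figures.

d ≈ 62.0 mm

Direct runoff: 0.0, 374.0, 1264.0, 1041.0, 858.0, 707.0, 582.0, 480.0, 395.0, 325.0, 0.0 m³/s; ΣQ_DR = 6026 m³/s.
V = ΣQ_DR · Δt = 6026 × 3600 s = 2.169 × 10^7 m³.
Over A = 350 km², depth = V / A = 62.0 mm.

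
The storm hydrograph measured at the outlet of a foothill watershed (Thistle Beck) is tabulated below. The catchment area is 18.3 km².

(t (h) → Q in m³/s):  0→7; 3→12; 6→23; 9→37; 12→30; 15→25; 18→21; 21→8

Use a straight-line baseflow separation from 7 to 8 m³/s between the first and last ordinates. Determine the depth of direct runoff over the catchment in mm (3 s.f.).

d ≈ 60.8 mm

Direct runoff: 0.00, 4.86, 15.71, 29.57, 22.43, 17.29, 13.14, 0.00 m³/s; ΣQ_DR = 103.0 m³/s.
V = ΣQ_DR · Δt = 103.0 × 10800 s = 1.112 × 10^6 m³.
Over A = 18.3 km², depth = V / A = 60.8 mm.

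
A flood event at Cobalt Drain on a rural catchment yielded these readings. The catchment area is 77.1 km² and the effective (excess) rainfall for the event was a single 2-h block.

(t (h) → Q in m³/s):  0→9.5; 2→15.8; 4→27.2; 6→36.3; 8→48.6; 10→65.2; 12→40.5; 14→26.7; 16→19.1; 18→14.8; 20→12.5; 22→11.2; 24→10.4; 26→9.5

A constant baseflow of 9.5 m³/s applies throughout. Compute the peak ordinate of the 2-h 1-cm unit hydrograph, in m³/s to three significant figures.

Direct runoff: 0.0, 6.3, 17.7, 26.8, 39.1, 55.7, 31.0, 17.2, 9.6, 5.3, 3.0, 1.7, 0.9, 0.0 m³/s; ΣQ_DR = 214.3 m³/s, peak = 55.7 m³/s.
Runoff depth d = ΣQ_DR·Δt / A = 214.3 × 7200 / (77.1 km²) = 20.01 mm.
The 1-cm UH is the DRH scaled by (10 mm)/d, so U_p = 55.7 × 10/20.01 = 27.8 m³/s.

U_p ≈ 27.8 m³/s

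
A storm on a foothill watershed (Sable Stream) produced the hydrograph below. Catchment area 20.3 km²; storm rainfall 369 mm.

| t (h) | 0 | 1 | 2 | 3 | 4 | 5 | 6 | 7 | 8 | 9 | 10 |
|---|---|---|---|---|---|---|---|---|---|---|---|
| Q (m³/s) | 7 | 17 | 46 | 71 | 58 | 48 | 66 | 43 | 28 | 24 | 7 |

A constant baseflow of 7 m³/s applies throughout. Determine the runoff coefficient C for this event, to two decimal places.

C ≈ 0.16

ΣQ_DR = 338.0 m³/s; V = ΣQ_DR·Δt = 1.217 × 10^6 m³.
Runoff depth d = V / A = 59.94 mm.
C = d / P = 59.94 / 369 = 0.16.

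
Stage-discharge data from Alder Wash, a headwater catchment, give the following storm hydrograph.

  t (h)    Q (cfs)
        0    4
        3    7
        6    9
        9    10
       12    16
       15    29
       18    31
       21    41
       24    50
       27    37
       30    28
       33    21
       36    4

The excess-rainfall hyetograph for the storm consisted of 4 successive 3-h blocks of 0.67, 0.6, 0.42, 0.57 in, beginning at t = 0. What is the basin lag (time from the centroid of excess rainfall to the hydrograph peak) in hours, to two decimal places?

t_L ≈ 18.32 h

Centroid of excess rainfall: t_c = Σ P_i·t̄_i / ΣP_i = 5.6814 h (block centres at 1.5, 4.5, 7.5, 10.5 h).
Hydrograph peak occurs at t = 24 h, so basin lag t_L = 24 − 5.6814 = 18.32 h.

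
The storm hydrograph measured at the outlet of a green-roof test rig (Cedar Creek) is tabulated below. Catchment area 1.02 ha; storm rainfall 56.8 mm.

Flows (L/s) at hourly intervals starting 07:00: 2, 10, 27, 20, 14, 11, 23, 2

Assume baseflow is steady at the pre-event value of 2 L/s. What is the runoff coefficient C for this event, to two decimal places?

C ≈ 0.58

ΣQ_DR = 93.00 L/s; V = ΣQ_DR·Δt = 3.348 × 10^5 L.
Runoff depth d = V / A = 32.82 mm.
C = d / P = 32.82 / 56.8 = 0.58.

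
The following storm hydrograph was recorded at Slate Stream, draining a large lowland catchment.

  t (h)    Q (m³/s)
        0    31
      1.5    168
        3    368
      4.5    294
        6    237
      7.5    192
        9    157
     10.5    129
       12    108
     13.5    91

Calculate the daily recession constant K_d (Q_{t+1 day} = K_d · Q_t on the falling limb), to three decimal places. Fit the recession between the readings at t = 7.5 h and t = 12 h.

K_d ≈ 0.046

Between t = 7.5 h and t = 12 h the flow falls from 192 to 108 m³/s over 3×1.5 h = 4.5 h.
Per-interval ratio K = (108/192)^(1/3) = 0.8255; K_d = K^(24/1.5) = 0.046.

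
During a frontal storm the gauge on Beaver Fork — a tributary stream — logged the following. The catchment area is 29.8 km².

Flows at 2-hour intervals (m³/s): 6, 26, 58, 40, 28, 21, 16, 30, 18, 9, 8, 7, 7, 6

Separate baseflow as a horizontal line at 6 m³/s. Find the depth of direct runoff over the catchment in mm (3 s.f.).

d ≈ 47.4 mm

Direct runoff: 0.0, 20.0, 52.0, 34.0, 22.0, 15.0, 10.0, 24.0, 12.0, 3.0, 2.0, 1.0, 1.0, 0.0 m³/s; ΣQ_DR = 196.0 m³/s.
V = ΣQ_DR · Δt = 196.0 × 7200 s = 1.411 × 10^6 m³.
Over A = 29.8 km², depth = V / A = 47.4 mm.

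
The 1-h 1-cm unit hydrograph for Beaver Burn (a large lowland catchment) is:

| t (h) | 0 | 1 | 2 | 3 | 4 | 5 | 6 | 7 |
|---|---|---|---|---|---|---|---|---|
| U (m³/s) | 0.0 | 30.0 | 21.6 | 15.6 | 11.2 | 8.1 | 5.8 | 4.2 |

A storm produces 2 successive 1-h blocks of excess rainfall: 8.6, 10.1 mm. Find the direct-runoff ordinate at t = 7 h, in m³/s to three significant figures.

By discrete convolution, Q_j = Σ (P_i / 10 mm) · U_{j−i}.
At t = 7 h (j=7): Q = (8.6/10)·4.2 + (10.1/10)·5.8 = 9.47 m³/s.

Q ≈ 9.47 m³/s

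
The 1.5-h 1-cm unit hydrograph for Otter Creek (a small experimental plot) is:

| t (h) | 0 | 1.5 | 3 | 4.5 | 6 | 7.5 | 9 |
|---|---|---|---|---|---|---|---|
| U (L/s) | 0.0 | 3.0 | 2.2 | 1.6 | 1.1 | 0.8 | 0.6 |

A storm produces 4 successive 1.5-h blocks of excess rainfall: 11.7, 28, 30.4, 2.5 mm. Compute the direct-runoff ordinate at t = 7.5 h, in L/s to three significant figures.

By discrete convolution, Q_j = Σ (P_i / 10 mm) · U_{j−i}.
At t = 7.5 h (j=5): Q = (11.7/10)·0.8 + (28/10)·1.1 + (30.4/10)·1.6 + (2.5/10)·2.2 = 9.43 L/s.

Q ≈ 9.43 L/s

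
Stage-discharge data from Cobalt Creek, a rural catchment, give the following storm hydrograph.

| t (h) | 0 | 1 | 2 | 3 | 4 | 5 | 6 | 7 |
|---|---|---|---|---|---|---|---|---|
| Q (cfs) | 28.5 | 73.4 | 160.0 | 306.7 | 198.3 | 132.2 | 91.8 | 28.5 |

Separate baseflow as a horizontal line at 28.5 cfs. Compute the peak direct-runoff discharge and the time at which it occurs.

Subtracting baseflow gives direct-runoff ordinates: 0.0, 44.9, 131.5, 278.2, 169.8, 103.7, 63.3, 0.0 cfs.
The maximum is 278.2 cfs, occurring at the reading for t = 3 h.

Q_p = 278.2 cfs at t = 3 h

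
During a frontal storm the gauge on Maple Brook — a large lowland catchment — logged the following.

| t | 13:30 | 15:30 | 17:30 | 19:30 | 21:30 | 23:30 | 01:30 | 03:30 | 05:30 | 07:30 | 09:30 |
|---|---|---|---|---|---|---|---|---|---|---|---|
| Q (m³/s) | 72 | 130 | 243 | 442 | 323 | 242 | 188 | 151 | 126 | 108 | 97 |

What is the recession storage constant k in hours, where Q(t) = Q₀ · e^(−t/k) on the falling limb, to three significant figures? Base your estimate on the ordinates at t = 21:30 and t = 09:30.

On the falling limb, Q drops from 323 to 97 m³/s between t = 21:30 and t = 09:30 (Δt = 12 h).
k = −Δt / ln(Q₂/Q₁) = −12 / ln(97/323) = 9.98 h.

k ≈ 9.98 h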